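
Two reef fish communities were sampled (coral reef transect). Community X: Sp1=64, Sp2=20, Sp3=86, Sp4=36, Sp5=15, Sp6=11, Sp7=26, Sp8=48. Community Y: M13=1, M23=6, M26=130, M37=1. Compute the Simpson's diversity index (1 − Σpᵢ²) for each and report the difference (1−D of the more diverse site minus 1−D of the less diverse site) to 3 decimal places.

0.713

Community X: N=306, proportions 0.20915, 0.06536, 0.28105, 0.11765, 0.04902, 0.03595, 0.08497, 0.15686, giving 1−D = 0.82364 (working shown to 5 dp, full precision carried).
Community Y: N=138, proportions 0.00725, 0.04348, 0.94203, 0.00725, giving 1−D = 0.11059.
Difference = |0.82364 − 0.11059| = 0.71305, i.e. 0.713 to 3 decimal places.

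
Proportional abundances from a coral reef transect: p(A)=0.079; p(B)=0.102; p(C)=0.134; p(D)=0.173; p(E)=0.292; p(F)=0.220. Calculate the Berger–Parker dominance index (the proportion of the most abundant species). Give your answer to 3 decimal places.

0.292

The largest proportion is 0.292, i.e. d = 0.292 to 3 decimal places.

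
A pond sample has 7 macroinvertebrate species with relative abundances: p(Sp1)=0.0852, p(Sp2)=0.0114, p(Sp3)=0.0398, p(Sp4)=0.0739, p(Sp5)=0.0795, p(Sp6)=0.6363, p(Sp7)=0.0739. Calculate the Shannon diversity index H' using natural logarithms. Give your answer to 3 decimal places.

Each pᵢ ln pᵢ term (working shown to 5 dp, full precision carried): 0.0852×(-2.46275)=-0.20983, 0.0114×(-4.47414)=-0.05101, 0.0398×(-3.22389)=-0.12831, 0.0739×(-2.60504)=-0.19251, 0.0795×(-2.53200)=-0.20129, 0.6363×(-0.45209)=-0.28766, 0.0739×(-2.60504)=-0.19251.
Sum = -1.26312, so H' = 1.263.

1.263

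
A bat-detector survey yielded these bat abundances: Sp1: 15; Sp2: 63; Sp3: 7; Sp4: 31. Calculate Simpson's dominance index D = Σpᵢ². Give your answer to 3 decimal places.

Total N = 15+63+7+31 = 116, so the proportions are 0.12931, 0.5431, 0.06034, 0.26724 (working shown to 5 dp, full precision carried).
D = 0.12931² + 0.5431² + 0.06034² + 0.26724² = 0.01672 + 0.29496 + 0.00364 + 0.07142 = 0.38674.
To 3 decimal places, D = 0.387.

0.387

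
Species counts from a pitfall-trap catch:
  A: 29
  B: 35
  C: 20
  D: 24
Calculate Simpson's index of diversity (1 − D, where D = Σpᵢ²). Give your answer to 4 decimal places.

0.7392

Total N = 29+35+20+24 = 108, so the proportions are 0.268519, 0.324074, 0.185185, 0.222222 (working shown to 6 dp, full precision carried).
D = 0.268519² + 0.324074² + 0.185185² + 0.222222² = 0.072102 + 0.105024 + 0.034294 + 0.049383 = 0.260802.
So 1 − D = 0.739198, i.e. 0.7392 to 4 decimal places.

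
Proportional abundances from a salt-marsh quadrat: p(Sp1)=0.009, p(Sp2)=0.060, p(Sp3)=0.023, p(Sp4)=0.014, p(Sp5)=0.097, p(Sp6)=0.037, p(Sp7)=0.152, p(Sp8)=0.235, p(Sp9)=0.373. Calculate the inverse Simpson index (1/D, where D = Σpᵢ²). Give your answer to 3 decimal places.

4.298

D = 0.009² + 0.06² + 0.023² + 0.014² + 0.097² + 0.037² + 0.152² + 0.235² + 0.373² = 0.0000810 + 0.0036000 + 0.0005290 + 0.0001960 + 0.0094090 + 0.0013690 + 0.0231040 + 0.0552250 + 0.1391290 = 0.2326420 (working shown to 7 dp, full precision carried).
So 1/D = 4.29845, i.e. 4.298 to 3 decimal places.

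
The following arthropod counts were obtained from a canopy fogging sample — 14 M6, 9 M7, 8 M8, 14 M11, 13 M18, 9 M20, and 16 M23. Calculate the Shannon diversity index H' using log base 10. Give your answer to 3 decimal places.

0.832

Total N = 14+9+8+14+13+9+16 = 83, so the proportions are 0.16867, 0.10843, 0.09639, 0.16867, 0.15663, 0.10843, 0.19277 (working shown to 5 dp, full precision carried).
Each pᵢ log₁₀ pᵢ term: 0.16867×(-0.77295)=-0.13038, 0.10843×(-0.96484)=-0.10462, 0.09639×(-1.01599)=-0.09793, 0.16867×(-0.77295)=-0.13038, 0.15663×(-0.80513)=-0.12611, 0.10843×(-0.96484)=-0.10462, 0.19277×(-0.71496)=-0.13782.
Sum = -0.83185, so H' = 0.832.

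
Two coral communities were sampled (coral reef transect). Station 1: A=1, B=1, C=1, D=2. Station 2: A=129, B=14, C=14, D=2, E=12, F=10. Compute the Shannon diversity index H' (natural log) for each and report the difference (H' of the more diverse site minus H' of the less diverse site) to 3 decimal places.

Station 1: N=5, proportions 0.2, 0.2, 0.2, 0.4, giving H' = 1.33218 (working shown to 5 dp, full precision carried).
Station 2: N=181, proportions 0.71271, 0.07735, 0.07735, 0.01105, 0.0663, 0.05525, giving H' = 1.02700.
Difference = |1.33218 − 1.02700| = 0.30518, i.e. 0.305 to 3 decimal places.

0.305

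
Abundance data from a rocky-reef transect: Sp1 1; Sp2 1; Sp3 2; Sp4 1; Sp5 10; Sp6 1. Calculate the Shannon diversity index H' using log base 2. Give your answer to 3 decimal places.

Total N = 1+1+2+1+10+1 = 16, so the proportions are 0.0625, 0.0625, 0.125, 0.0625, 0.625, 0.0625 (working shown to 5 dp, full precision carried).
Each pᵢ log₂ pᵢ term: 0.0625×(-4.00000)=-0.25000, 0.0625×(-4.00000)=-0.25000, 0.125×(-3.00000)=-0.37500, 0.0625×(-4.00000)=-0.25000, 0.625×(-0.67807)=-0.42379, 0.0625×(-4.00000)=-0.25000.
Sum = -1.79879, so H' = 1.799.

1.799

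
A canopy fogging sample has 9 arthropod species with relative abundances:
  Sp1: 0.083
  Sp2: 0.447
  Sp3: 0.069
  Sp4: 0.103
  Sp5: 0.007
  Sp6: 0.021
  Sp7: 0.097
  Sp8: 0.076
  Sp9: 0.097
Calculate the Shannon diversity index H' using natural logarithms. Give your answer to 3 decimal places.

1.749

Each pᵢ ln pᵢ term (working shown to 5 dp, full precision carried): 0.083×(-2.48891)=-0.20658, 0.447×(-0.80520)=-0.35992, 0.069×(-2.67365)=-0.18448, 0.103×(-2.27303)=-0.23412, 0.007×(-4.96185)=-0.03473, 0.021×(-3.86323)=-0.08113, 0.097×(-2.33304)=-0.22631, 0.076×(-2.57702)=-0.19585, 0.097×(-2.33304)=-0.22631.
Sum = -1.74943, so H' = 1.749.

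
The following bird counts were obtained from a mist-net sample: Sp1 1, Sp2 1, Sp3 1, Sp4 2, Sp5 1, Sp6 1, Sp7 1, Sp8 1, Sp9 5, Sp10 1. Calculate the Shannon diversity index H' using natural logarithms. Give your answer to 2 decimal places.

2.08

Total N = 1+1+1+2+1+1+1+1+5+1 = 15, so the proportions are 0.0667, 0.0667, 0.0667, 0.1333, 0.0667, 0.0667, 0.0667, 0.0667, 0.3333, 0.0667 (working shown to 4 dp, full precision carried).
Each pᵢ ln pᵢ term: 0.0667×(-2.7081)=-0.1805, 0.0667×(-2.7081)=-0.1805, 0.0667×(-2.7081)=-0.1805, 0.1333×(-2.0149)=-0.2687, 0.0667×(-2.7081)=-0.1805, 0.0667×(-2.7081)=-0.1805, 0.0667×(-2.7081)=-0.1805, 0.0667×(-2.7081)=-0.1805, 0.3333×(-1.0986)=-0.3662, 0.0667×(-2.7081)=-0.1805.
Sum = -2.0792, so H' = 2.08.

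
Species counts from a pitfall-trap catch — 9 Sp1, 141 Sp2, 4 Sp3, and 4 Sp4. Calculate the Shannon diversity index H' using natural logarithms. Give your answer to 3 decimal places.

0.451

Total N = 9+141+4+4 = 158, so the proportions are 0.05696, 0.89241, 0.02532, 0.02532 (working shown to 5 dp, full precision carried).
Each pᵢ ln pᵢ term: 0.05696×(-2.86537)=-0.16322, 0.89241×(-0.11384)=-0.10159, 0.02532×(-3.67630)=-0.09307, 0.02532×(-3.67630)=-0.09307.
Sum = -0.45095, so H' = 0.451.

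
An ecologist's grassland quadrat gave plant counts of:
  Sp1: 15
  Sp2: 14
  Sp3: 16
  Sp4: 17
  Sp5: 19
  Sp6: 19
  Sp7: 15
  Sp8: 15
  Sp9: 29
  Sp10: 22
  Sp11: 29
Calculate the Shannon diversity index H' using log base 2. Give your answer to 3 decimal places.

Total N = 15+14+16+17+19+19+15+15+29+22+29 = 210, so the proportions are 0.07143, 0.06667, 0.07619, 0.08095, 0.09048, 0.09048, 0.07143, 0.07143, 0.1381, 0.10476, 0.1381 (working shown to 5 dp, full precision carried).
Each pᵢ log₂ pᵢ term: 0.07143×(-3.80735)=-0.27195, 0.06667×(-3.90689)=-0.26046, 0.07619×(-3.71425)=-0.28299, 0.08095×(-3.62678)=-0.29360, 0.09048×(-3.46632)=-0.31362, 0.09048×(-3.46632)=-0.31362, 0.07143×(-3.80735)=-0.27195, 0.07143×(-3.80735)=-0.27195, 0.1381×(-2.85626)=-0.39444, 0.10476×(-3.25481)=-0.34098, 0.1381×(-2.85626)=-0.39444.
Sum = -3.41000, so H' = 3.410.

3.410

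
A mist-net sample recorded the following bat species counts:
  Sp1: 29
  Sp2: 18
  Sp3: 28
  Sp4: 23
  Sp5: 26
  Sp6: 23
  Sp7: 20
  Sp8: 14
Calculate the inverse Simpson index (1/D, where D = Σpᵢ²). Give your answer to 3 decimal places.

Total N = 29+18+28+23+26+23+20+14 = 181, so the proportions are 0.160221, 0.0994475, 0.1546961, 0.1270718, 0.1436464, 0.1270718, 0.1104972, 0.0773481 (working shown to 7 dp, full precision carried).
D = 0.160221² + 0.0994475² + 0.1546961² + 0.1270718² + 0.1436464² + 0.1270718² + 0.1104972² + 0.0773481² = 0.0256708 + 0.0098898 + 0.0239309 + 0.0161472 + 0.0206343 + 0.0161472 + 0.0122096 + 0.0059827 = 0.1306126.
So 1/D = 7.65623, i.e. 7.656 to 3 decimal places.

7.656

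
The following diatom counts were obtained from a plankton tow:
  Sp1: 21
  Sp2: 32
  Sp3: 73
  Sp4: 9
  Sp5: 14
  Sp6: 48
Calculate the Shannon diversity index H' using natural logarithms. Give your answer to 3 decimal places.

Total N = 21+32+73+9+14+48 = 197, so the proportions are 0.1066, 0.16244, 0.37056, 0.04569, 0.07107, 0.24365 (working shown to 5 dp, full precision carried).
Each pᵢ ln pᵢ term: 0.1066×(-2.23868)=-0.23864, 0.16244×(-1.81747)=-0.29522, 0.37056×(-0.99274)=-0.36787, 0.04569×(-3.08598)=-0.14098, 0.07107×(-2.64415)=-0.18791, 0.24365×(-1.41200)=-0.34404.
Sum = -1.57467, so H' = 1.575.

1.575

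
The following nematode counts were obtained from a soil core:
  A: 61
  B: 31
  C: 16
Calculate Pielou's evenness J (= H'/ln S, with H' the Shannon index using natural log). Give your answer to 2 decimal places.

Total N = 61+31+16 = 108, so the proportions are 0.5648, 0.287, 0.1481 (working shown to 4 dp, full precision carried).
H' = −Σ pᵢ ln pᵢ = −((-0.3227) + (-0.3583) + (-0.2829)) = 0.9638.
With S = 3 species, ln S = 1.0986, so J = 0.9638/1.0986 = 0.8773, i.e. 0.88 to 2 decimal places.

0.88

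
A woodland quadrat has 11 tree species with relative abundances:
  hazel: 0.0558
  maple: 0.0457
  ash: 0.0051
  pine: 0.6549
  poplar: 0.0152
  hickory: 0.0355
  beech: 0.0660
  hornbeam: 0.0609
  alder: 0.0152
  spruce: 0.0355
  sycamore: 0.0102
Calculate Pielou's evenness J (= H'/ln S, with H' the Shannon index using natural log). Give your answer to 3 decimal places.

0.570

H' = −Σ pᵢ ln pᵢ = −((-0.16104) + (-0.14101) + (-0.02692) + (-0.27720) + (-0.06363) + (-0.11851) + (-0.17939) + (-0.17043) + (-0.06363) + (-0.11851) + (-0.04677)) = 1.36705 (working shown to 5 dp, full precision carried).
With S = 11 species, ln S = 2.39790, so J = 1.36705/2.39790 = 0.57010, i.e. 0.570 to 3 decimal places.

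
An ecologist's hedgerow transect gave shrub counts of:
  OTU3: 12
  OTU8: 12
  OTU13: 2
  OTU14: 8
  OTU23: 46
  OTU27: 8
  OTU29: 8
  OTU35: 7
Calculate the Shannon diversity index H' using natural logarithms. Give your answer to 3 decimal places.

1.716

Total N = 12+12+2+8+46+8+8+7 = 103, so the proportions are 0.1165, 0.1165, 0.01942, 0.07767, 0.4466, 0.07767, 0.07767, 0.06796 (working shown to 5 dp, full precision carried).
Each pᵢ ln pᵢ term: 0.1165×(-2.14982)=-0.25046, 0.1165×(-2.14982)=-0.25046, 0.01942×(-3.94158)=-0.07654, 0.07767×(-2.55529)=-0.19847, 0.4466×(-0.80609)=-0.36000, 0.07767×(-2.55529)=-0.19847, 0.07767×(-2.55529)=-0.19847, 0.06796×(-2.68882)=-0.18274.
Sum = -1.71561, so H' = 1.716.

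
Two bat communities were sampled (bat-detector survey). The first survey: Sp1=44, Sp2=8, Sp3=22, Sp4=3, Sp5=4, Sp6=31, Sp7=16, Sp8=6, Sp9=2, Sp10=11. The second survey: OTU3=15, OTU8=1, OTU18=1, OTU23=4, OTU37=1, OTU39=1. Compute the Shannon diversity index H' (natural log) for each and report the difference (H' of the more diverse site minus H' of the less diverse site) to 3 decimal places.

The first survey: N=147, proportions 0.29932, 0.05442, 0.14966, 0.02041, 0.02721, 0.21088, 0.10884, 0.04082, 0.01361, 0.07483, giving H' = 1.93388 (working shown to 5 dp, full precision carried).
The second survey: N=23, proportions 0.65217, 0.04348, 0.04348, 0.17391, 0.04348, 0.04348, giving H' = 1.12828.
Difference = |1.93388 − 1.12828| = 0.80560, i.e. 0.806 to 3 decimal places.

0.806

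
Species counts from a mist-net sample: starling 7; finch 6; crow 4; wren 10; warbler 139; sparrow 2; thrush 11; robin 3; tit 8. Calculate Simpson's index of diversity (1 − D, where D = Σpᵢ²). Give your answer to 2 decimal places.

0.45

Total N = 7+6+4+10+139+2+11+3+8 = 190, so the proportions are 0.0368, 0.0316, 0.0211, 0.0526, 0.7316, 0.0105, 0.0579, 0.0158, 0.0421 (working shown to 4 dp, full precision carried).
D = 0.0368² + 0.0316² + 0.0211² + 0.0526² + 0.7316² + 0.0105² + 0.0579² + 0.0158² + 0.0421² = 0.0014 + 0.0010 + 0.0004 + 0.0028 + 0.5352 + 0.0001 + 0.0034 + 0.0002 + 0.0018 = 0.5463.
So 1 − D = 0.4537, i.e. 0.45 to 2 decimal places.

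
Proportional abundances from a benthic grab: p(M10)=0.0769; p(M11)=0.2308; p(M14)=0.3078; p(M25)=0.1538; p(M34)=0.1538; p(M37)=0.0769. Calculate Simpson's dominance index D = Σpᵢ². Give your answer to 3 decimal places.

D = 0.0769² + 0.2308² + 0.3078² + 0.1538² + 0.1538² + 0.0769² = 0.00591 + 0.05327 + 0.09474 + 0.02365 + 0.02365 + 0.00591 = 0.20715 (working shown to 5 dp, full precision carried).
To 3 decimal places, D = 0.207.

0.207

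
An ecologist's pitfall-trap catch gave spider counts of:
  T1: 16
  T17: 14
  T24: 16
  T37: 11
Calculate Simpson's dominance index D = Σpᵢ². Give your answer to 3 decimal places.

0.255

Total N = 16+14+16+11 = 57, so the proportions are 0.2807, 0.24561, 0.2807, 0.19298 (working shown to 5 dp, full precision carried).
D = 0.2807² + 0.24561² + 0.2807² + 0.19298² = 0.07879 + 0.06033 + 0.07879 + 0.03724 = 0.25516.
To 3 decimal places, D = 0.255.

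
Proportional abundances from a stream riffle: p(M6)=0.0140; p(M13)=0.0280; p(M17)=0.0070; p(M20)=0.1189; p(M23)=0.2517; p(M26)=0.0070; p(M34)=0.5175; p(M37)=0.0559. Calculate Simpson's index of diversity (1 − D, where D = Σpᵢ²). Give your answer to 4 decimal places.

D = 0.014² + 0.028² + 0.007² + 0.1189² + 0.2517² + 0.007² + 0.5175² + 0.0559² = 0.000196 + 0.000784 + 0.000049 + 0.014137 + 0.063353 + 0.000049 + 0.267806 + 0.003125 = 0.349499 (working shown to 6 dp, full precision carried).
So 1 − D = 0.650501, i.e. 0.6505 to 4 decimal places.

0.6505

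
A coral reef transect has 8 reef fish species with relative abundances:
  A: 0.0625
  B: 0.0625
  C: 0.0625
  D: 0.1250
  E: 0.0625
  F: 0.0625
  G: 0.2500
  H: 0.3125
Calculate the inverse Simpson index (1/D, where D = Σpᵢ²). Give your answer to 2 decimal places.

D = 0.0625² + 0.0625² + 0.0625² + 0.125² + 0.0625² + 0.0625² + 0.25² + 0.3125² = 0.003906 + 0.003906 + 0.003906 + 0.015625 + 0.003906 + 0.003906 + 0.062500 + 0.097656 = 0.195312 (working shown to 6 dp, full precision carried).
So 1/D = 5.1200, i.e. 5.12 to 2 decimal places.

5.12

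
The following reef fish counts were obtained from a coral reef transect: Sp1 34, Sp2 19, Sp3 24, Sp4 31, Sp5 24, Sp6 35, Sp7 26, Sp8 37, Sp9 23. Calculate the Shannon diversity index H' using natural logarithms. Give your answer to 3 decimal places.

Total N = 34+19+24+31+24+35+26+37+23 = 253, so the proportions are 0.13439, 0.0751, 0.09486, 0.12253, 0.09486, 0.13834, 0.10277, 0.14625, 0.09091 (working shown to 5 dp, full precision carried).
Each pᵢ ln pᵢ term: 0.13439×(-2.00703)=-0.26972, 0.0751×(-2.58895)=-0.19443, 0.09486×(-2.35534)=-0.22343, 0.12253×(-2.09940)=-0.25724, 0.09486×(-2.35534)=-0.22343, 0.13834×(-1.97804)=-0.27364, 0.10277×(-2.27529)=-0.23382, 0.14625×(-1.92247)=-0.28115, 0.09091×(-2.39790)=-0.21799.
Sum = -2.17486, so H' = 2.175.

2.175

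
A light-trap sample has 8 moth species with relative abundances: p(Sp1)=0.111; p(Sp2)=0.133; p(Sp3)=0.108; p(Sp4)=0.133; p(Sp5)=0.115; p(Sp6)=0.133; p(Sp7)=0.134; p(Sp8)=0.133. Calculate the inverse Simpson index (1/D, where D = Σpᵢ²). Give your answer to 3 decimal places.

D = 0.111² + 0.133² + 0.108² + 0.133² + 0.115² + 0.133² + 0.134² + 0.133² = 0.0123210 + 0.0176890 + 0.0116640 + 0.0176890 + 0.0132250 + 0.0176890 + 0.0179560 + 0.0176890 = 0.1259220 (working shown to 7 dp, full precision carried).
So 1/D = 7.94142, i.e. 7.941 to 3 decimal places.

7.941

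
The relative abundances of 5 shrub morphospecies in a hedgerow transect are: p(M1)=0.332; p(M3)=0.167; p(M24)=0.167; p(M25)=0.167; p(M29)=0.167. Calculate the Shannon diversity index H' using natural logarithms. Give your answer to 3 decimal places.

Each pᵢ ln pᵢ term (working shown to 5 dp, full precision carried): 0.332×(-1.10262)=-0.36607, 0.167×(-1.78976)=-0.29889, 0.167×(-1.78976)=-0.29889, 0.167×(-1.78976)=-0.29889, 0.167×(-1.78976)=-0.29889.
Sum = -1.56163, so H' = 1.562.

1.562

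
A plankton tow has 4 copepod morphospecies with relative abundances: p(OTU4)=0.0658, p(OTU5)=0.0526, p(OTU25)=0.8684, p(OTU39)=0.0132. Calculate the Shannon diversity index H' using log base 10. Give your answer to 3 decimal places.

Each pᵢ log₁₀ pᵢ term (working shown to 5 dp, full precision carried): 0.0658×(-1.18177)=-0.07776, 0.0526×(-1.27901)=-0.06728, 0.8684×(-0.06128)=-0.05322, 0.0132×(-1.87943)=-0.02481.
Sum = -0.22306, so H' = 0.223.

0.223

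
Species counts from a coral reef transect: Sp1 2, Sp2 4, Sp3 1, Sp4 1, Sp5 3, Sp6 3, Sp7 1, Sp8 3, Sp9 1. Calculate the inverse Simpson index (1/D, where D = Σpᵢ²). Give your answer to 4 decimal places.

Total N = 2+4+1+1+3+3+1+3+1 = 19, so the proportions are 0.10526316, 0.21052632, 0.05263158, 0.05263158, 0.15789474, 0.15789474, 0.05263158, 0.15789474, 0.05263158 (working shown to 8 dp, full precision carried).
D = 0.10526316² + 0.21052632² + 0.05263158² + 0.05263158² + 0.15789474² + 0.15789474² + 0.05263158² + 0.15789474² + 0.05263158² = 0.01108033 + 0.04432133 + 0.00277008 + 0.00277008 + 0.02493075 + 0.02493075 + 0.00277008 + 0.02493075 + 0.00277008 = 0.14127424.
So 1/D = 7.078431, i.e. 7.0784 to 4 decimal places.

7.0784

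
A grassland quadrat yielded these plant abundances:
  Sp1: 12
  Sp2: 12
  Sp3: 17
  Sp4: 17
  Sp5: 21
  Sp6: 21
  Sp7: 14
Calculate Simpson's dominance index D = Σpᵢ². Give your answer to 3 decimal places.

0.150

Total N = 12+12+17+17+21+21+14 = 114, so the proportions are 0.10526, 0.10526, 0.14912, 0.14912, 0.18421, 0.18421, 0.12281 (working shown to 5 dp, full precision carried).
D = 0.10526² + 0.10526² + 0.14912² + 0.14912² + 0.18421² + 0.18421² + 0.12281² = 0.01108 + 0.01108 + 0.02224 + 0.02224 + 0.03393 + 0.03393 + 0.01508 = 0.14958.
To 3 decimal places, D = 0.150.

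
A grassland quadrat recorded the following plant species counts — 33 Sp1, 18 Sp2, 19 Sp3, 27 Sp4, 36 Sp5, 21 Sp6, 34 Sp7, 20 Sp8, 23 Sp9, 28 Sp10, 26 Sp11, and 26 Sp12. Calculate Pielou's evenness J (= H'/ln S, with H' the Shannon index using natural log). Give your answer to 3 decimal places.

0.990

Total N = 33+18+19+27+36+21+34+20+23+28+26+26 = 311, so the proportions are 0.10611, 0.05788, 0.06109, 0.08682, 0.11576, 0.06752, 0.10932, 0.06431, 0.07395, 0.09003, 0.0836, 0.0836 (working shown to 5 dp, full precision carried).
H' = −Σ pᵢ ln pᵢ = −((-0.23803) + (-0.16492) + (-0.17078) + (-0.21218) + (-0.24960) + (-0.18200) + (-0.24198) + (-0.17647) + (-0.19260) + (-0.21676) + (-0.20747) + (-0.20747)) = 2.46026.
With S = 12 species, ln S = 2.48491, so J = 2.46026/2.48491 = 0.99008, i.e. 0.990 to 3 decimal places.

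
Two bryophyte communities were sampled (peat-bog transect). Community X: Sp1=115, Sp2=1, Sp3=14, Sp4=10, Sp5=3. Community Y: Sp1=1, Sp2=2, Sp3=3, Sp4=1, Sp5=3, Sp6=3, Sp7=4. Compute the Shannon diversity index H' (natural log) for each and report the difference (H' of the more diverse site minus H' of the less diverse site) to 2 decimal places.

Community X: N=143, proportions 0.8042, 0.007, 0.0979, 0.0699, 0.021, giving H' = 0.7046 (working shown to 4 dp, full precision carried).
Community Y: N=17, proportions 0.0588, 0.1176, 0.1765, 0.0588, 0.1765, 0.1765, 0.2353, giving H' = 1.8439.
Difference = |0.7046 − 1.8439| = 1.1393, i.e. 1.14 to 2 decimal places.

1.14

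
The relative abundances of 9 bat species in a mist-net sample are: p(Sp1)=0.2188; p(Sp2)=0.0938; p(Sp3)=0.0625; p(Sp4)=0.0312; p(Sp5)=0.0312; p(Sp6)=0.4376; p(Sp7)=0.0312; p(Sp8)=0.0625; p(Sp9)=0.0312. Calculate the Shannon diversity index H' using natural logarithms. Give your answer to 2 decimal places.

1.70

Each pᵢ ln pᵢ term (working shown to 4 dp, full precision carried): 0.2188×(-1.5196)=-0.3325, 0.0938×(-2.3666)=-0.2220, 0.0625×(-2.7726)=-0.1733, 0.0312×(-3.4673)=-0.1082, 0.0312×(-3.4673)=-0.1082, 0.4376×(-0.8265)=-0.3617, 0.0312×(-3.4673)=-0.1082, 0.0625×(-2.7726)=-0.1733, 0.0312×(-3.4673)=-0.1082.
Sum = -1.6954, so H' = 1.70.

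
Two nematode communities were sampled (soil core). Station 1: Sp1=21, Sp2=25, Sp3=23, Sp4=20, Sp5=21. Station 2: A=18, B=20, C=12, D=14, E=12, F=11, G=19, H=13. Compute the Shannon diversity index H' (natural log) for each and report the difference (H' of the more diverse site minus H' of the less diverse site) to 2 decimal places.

0.45

Station 1: N=110, proportions 0.1909, 0.2273, 0.2091, 0.1818, 0.1909, giving H' = 1.6062 (working shown to 4 dp, full precision carried).
Station 2: N=119, proportions 0.1513, 0.1681, 0.1008, 0.1176, 0.1008, 0.0924, 0.1597, 0.1092, giving H' = 2.0548.
Difference = |1.6062 − 2.0548| = 0.4486, i.e. 0.45 to 2 decimal places.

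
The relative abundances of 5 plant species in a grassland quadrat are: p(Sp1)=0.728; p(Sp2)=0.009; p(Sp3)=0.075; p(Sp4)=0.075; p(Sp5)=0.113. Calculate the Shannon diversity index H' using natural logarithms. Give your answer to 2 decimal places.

0.91

Each pᵢ ln pᵢ term (working shown to 4 dp, full precision carried): 0.728×(-0.3175)=-0.2311, 0.009×(-4.7105)=-0.0424, 0.075×(-2.5903)=-0.1943, 0.075×(-2.5903)=-0.1943, 0.113×(-2.1804)=-0.2464.
Sum = -0.9084, so H' = 0.91.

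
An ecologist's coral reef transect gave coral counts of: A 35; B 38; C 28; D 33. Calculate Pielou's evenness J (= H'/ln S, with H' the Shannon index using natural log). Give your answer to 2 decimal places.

1.00

Total N = 35+38+28+33 = 134, so the proportions are 0.2612, 0.2836, 0.209, 0.2463 (working shown to 4 dp, full precision carried).
H' = −Σ pᵢ ln pᵢ = −((-0.3507) + (-0.3574) + (-0.3271) + (-0.3451)) = 1.3803.
With S = 4 species, ln S = 1.3863, so J = 1.3803/1.3863 = 0.9957, i.e. 1.00 to 2 decimal places.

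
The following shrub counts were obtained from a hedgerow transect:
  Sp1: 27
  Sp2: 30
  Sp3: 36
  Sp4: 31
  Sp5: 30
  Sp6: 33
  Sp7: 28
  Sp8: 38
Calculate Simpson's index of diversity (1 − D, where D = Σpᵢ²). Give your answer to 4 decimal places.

Total N = 27+30+36+31+30+33+28+38 = 253, so the proportions are 0.106719, 0.118577, 0.142292, 0.12253, 0.118577, 0.130435, 0.110672, 0.150198 (working shown to 6 dp, full precision carried).
D = 0.106719² + 0.118577² + 0.142292² + 0.12253² + 0.118577² + 0.130435² + 0.110672² + 0.150198² = 0.011389 + 0.014061 + 0.020247 + 0.015014 + 0.014061 + 0.017013 + 0.012248 + 0.022559 = 0.126592.
So 1 − D = 0.873408, i.e. 0.8734 to 4 decimal places.

0.8734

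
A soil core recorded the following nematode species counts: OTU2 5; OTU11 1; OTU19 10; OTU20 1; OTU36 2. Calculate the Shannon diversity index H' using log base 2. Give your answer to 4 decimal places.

Total N = 5+1+10+1+2 = 19, so the proportions are 0.263158, 0.052632, 0.526316, 0.052632, 0.105263 (working shown to 6 dp, full precision carried).
Each pᵢ log₂ pᵢ term: 0.263158×(-1.925999)=-0.506842, 0.052632×(-4.247928)=-0.223575, 0.526316×(-0.925999)=-0.487368, 0.052632×(-4.247928)=-0.223575, 0.105263×(-3.247928)=-0.341887.
Sum = -1.783247, so H' = 1.7832.

1.7832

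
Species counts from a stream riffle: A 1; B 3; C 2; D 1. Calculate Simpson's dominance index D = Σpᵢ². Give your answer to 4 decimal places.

Total N = 1+3+2+1 = 7, so the proportions are 0.142857, 0.428571, 0.285714, 0.142857 (working shown to 6 dp, full precision carried).
D = 0.142857² + 0.428571² + 0.285714² + 0.142857² = 0.020408 + 0.183673 + 0.081633 + 0.020408 = 0.306122.
To 4 decimal places, D = 0.3061.

0.3061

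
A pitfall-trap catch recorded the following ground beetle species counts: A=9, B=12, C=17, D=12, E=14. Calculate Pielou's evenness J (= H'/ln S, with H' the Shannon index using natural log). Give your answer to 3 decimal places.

0.987

Total N = 9+12+17+12+14 = 64, so the proportions are 0.14062, 0.1875, 0.26562, 0.1875, 0.21875 (working shown to 5 dp, full precision carried).
H' = −Σ pᵢ ln pᵢ = −((-0.27586) + (-0.31387) + (-0.35213) + (-0.31387) + (-0.33246)) = 1.58819.
With S = 5 species, ln S = 1.60944, so J = 1.58819/1.60944 = 0.98680, i.e. 0.987 to 3 decimal places.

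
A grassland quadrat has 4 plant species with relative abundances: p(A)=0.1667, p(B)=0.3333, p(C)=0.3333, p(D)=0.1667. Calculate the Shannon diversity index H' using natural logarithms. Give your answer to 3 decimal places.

Each pᵢ ln pᵢ term (working shown to 5 dp, full precision carried): 0.1667×(-1.79156)=-0.29865, 0.3333×(-1.09871)=-0.36620, 0.3333×(-1.09871)=-0.36620, 0.1667×(-1.79156)=-0.29865.
Sum = -1.32971, so H' = 1.330.

1.330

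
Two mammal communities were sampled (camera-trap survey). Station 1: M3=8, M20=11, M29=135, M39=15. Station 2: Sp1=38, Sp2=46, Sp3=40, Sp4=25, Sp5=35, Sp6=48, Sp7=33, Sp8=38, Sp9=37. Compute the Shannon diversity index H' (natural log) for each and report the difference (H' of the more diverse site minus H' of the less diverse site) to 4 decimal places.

1.4657

Station 1: N=169, proportions 0.0473373, 0.0650888, 0.7988166, 0.0887574, giving H' = 0.7166133 (working shown to 7 dp, full precision carried).
Station 2: N=340, proportions 0.1117647, 0.1352941, 0.1176471, 0.0735294, 0.1029412, 0.1411765, 0.0970588, 0.1117647, 0.1088235, giving H' = 2.1823436.
Difference = |0.7166133 − 2.1823436| = 1.4657303, i.e. 1.4657 to 4 decimal places.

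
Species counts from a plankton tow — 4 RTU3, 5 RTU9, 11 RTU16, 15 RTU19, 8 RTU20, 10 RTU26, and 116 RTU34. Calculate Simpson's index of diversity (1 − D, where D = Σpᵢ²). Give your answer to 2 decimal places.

0.51

Total N = 4+5+11+15+8+10+116 = 169, so the proportions are 0.0237, 0.0296, 0.0651, 0.0888, 0.0473, 0.0592, 0.6864 (working shown to 4 dp, full precision carried).
D = 0.0237² + 0.0296² + 0.0651² + 0.0888² + 0.0473² + 0.0592² + 0.6864² = 0.0006 + 0.0009 + 0.0042 + 0.0079 + 0.0022 + 0.0035 + 0.4711 = 0.4904.
So 1 − D = 0.5096, i.e. 0.51 to 2 decimal places.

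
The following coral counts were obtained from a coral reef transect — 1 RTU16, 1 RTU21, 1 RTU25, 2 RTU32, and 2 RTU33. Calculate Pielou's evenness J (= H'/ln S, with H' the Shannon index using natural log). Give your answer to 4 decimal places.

Total N = 1+1+1+2+2 = 7, so the proportions are 0.142857, 0.142857, 0.142857, 0.285714, 0.285714 (working shown to 6 dp, full precision carried).
H' = −Σ pᵢ ln pᵢ = −((-0.277987) + (-0.277987) + (-0.277987) + (-0.357932) + (-0.357932)) = 1.549826.
With S = 5 species, ln S = 1.609438, so J = 1.549826/1.609438 = 0.962961, i.e. 0.9630 to 4 decimal places.

0.9630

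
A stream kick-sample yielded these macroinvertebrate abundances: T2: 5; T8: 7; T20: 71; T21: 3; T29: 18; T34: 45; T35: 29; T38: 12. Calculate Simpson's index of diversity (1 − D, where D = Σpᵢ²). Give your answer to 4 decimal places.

Total N = 5+7+71+3+18+45+29+12 = 190, so the proportions are 0.026316, 0.036842, 0.373684, 0.015789, 0.094737, 0.236842, 0.152632, 0.063158 (working shown to 6 dp, full precision carried).
D = 0.026316² + 0.036842² + 0.373684² + 0.015789² + 0.094737² + 0.236842² + 0.152632² + 0.063158² = 0.000693 + 0.001357 + 0.139640 + 0.000249 + 0.008975 + 0.056094 + 0.023296 + 0.003989 = 0.234294.
So 1 − D = 0.765706, i.e. 0.7657 to 4 decimal places.

0.7657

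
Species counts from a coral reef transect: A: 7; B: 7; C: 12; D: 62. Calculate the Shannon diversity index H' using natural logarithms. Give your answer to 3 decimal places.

0.921

Total N = 7+7+12+62 = 88, so the proportions are 0.07955, 0.07955, 0.13636, 0.70455 (working shown to 5 dp, full precision carried).
Each pᵢ ln pᵢ term: 0.07955×(-2.53143)=-0.20136, 0.07955×(-2.53143)=-0.20136, 0.13636×(-1.99243)=-0.27170, 0.70455×(-0.35020)=-0.24673.
Sum = -0.92116, so H' = 0.921.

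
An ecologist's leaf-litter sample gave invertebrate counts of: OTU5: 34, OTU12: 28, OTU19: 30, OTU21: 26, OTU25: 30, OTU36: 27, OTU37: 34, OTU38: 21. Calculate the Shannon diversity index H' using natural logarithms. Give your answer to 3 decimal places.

Total N = 34+28+30+26+30+27+34+21 = 230, so the proportions are 0.14783, 0.12174, 0.13043, 0.11304, 0.13043, 0.11739, 0.14783, 0.0913 (working shown to 5 dp, full precision carried).
Each pᵢ ln pᵢ term: 0.14783×(-1.91172)=-0.28260, 0.12174×(-2.10587)=-0.25637, 0.13043×(-2.03688)=-0.26568, 0.11304×(-2.17998)=-0.24643, 0.13043×(-2.03688)=-0.26568, 0.11739×(-2.14224)=-0.25148, 0.14783×(-1.91172)=-0.28260, 0.0913×(-2.39356)=-0.21854.
Sum = -2.06939, so H' = 2.069.

2.069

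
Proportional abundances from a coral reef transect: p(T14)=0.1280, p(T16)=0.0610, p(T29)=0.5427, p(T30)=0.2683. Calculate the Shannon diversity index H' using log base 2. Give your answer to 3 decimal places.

Each pᵢ log₂ pᵢ term (working shown to 5 dp, full precision carried): 0.128×(-2.96578)=-0.37962, 0.061×(-4.03505)=-0.24614, 0.5427×(-0.88177)=-0.47854, 0.2683×(-1.89808)=-0.50926.
Sum = -1.61355, so H' = 1.614.

1.614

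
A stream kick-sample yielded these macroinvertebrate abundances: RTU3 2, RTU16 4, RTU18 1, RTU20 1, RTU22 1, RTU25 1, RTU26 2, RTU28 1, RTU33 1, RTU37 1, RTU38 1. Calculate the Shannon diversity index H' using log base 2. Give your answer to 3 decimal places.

Total N = 2+4+1+1+1+1+2+1+1+1+1 = 16, so the proportions are 0.125, 0.25, 0.0625, 0.0625, 0.0625, 0.0625, 0.125, 0.0625, 0.0625, 0.0625, 0.0625 (working shown to 5 dp, full precision carried).
Each pᵢ log₂ pᵢ term: 0.125×(-3.00000)=-0.37500, 0.25×(-2.00000)=-0.50000, 0.0625×(-4.00000)=-0.25000, 0.0625×(-4.00000)=-0.25000, 0.0625×(-4.00000)=-0.25000, 0.0625×(-4.00000)=-0.25000, 0.125×(-3.00000)=-0.37500, 0.0625×(-4.00000)=-0.25000, 0.0625×(-4.00000)=-0.25000, 0.0625×(-4.00000)=-0.25000, 0.0625×(-4.00000)=-0.25000.
Sum = -3.25000, so H' = 3.250.

3.250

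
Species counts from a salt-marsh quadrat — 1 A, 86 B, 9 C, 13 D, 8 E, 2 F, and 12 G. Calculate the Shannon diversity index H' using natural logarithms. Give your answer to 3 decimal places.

Total N = 1+86+9+13+8+2+12 = 131, so the proportions are 0.00763, 0.65649, 0.0687, 0.09924, 0.06107, 0.01527, 0.0916 (working shown to 5 dp, full precision carried).
Each pᵢ ln pᵢ term: 0.00763×(-4.87520)=-0.03722, 0.65649×(-0.42085)=-0.27628, 0.0687×(-2.67797)=-0.18398, 0.09924×(-2.31025)=-0.22926, 0.06107×(-2.79576)=-0.17073, 0.01527×(-4.18205)=-0.06385, 0.0916×(-2.39029)=-0.21896.
Sum = -1.18028, so H' = 1.180.

1.180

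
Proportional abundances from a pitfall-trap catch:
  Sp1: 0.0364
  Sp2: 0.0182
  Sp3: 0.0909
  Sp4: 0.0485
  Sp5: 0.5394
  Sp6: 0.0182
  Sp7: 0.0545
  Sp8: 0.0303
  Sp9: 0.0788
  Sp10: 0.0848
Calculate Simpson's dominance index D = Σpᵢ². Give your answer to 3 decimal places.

D = 0.0364² + 0.0182² + 0.0909² + 0.0485² + 0.5394² + 0.0182² + 0.0545² + 0.0303² + 0.0788² + 0.0848² = 0.00132 + 0.00033 + 0.00826 + 0.00235 + 0.29095 + 0.00033 + 0.00297 + 0.00092 + 0.00621 + 0.00719 = 0.32084 (working shown to 5 dp, full precision carried).
To 3 decimal places, D = 0.321.

0.321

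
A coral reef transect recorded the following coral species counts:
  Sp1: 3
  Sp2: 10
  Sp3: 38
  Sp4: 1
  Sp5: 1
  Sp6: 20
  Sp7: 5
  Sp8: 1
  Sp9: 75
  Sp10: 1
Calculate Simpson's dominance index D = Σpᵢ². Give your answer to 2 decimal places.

0.32

Total N = 3+10+38+1+1+20+5+1+75+1 = 155, so the proportions are 0.0194, 0.0645, 0.2452, 0.0065, 0.0065, 0.129, 0.0323, 0.0065, 0.4839, 0.0065 (working shown to 4 dp, full precision carried).
D = 0.0194² + 0.0645² + 0.2452² + 0.0065² + 0.0065² + 0.129² + 0.0323² + 0.0065² + 0.4839² + 0.0065² = 0.0004 + 0.0042 + 0.0601 + 0.0000 + 0.0000 + 0.0166 + 0.0010 + 0.0000 + 0.2341 + 0.0000 = 0.3166.
To 2 decimal places, D = 0.32.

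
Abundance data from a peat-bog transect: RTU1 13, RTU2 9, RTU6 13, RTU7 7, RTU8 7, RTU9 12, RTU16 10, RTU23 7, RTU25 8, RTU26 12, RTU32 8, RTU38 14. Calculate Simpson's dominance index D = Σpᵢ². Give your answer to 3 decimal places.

Total N = 13+9+13+7+7+12+10+7+8+12+8+14 = 120, so the proportions are 0.10833, 0.075, 0.10833, 0.05833, 0.05833, 0.1, 0.08333, 0.05833, 0.06667, 0.1, 0.06667, 0.11667 (working shown to 5 dp, full precision carried).
D = 0.10833² + 0.075² + 0.10833² + 0.05833² + 0.05833² + 0.1² + 0.08333² + 0.05833² + 0.06667² + 0.1² + 0.06667² + 0.11667² = 0.01174 + 0.00562 + 0.01174 + 0.00340 + 0.00340 + 0.01000 + 0.00694 + 0.00340 + 0.00444 + 0.01000 + 0.00444 + 0.01361 = 0.08875.
To 3 decimal places, D = 0.089.

0.089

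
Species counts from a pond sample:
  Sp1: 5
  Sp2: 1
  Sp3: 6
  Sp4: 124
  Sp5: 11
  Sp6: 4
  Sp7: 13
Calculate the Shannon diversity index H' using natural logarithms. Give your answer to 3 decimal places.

Total N = 5+1+6+124+11+4+13 = 164, so the proportions are 0.03049, 0.0061, 0.03659, 0.7561, 0.06707, 0.02439, 0.07927 (working shown to 5 dp, full precision carried).
Each pᵢ ln pᵢ term: 0.03049×(-3.49043)=-0.10642, 0.0061×(-5.09987)=-0.03110, 0.03659×(-3.30811)=-0.12103, 0.7561×(-0.27958)=-0.21139, 0.06707×(-2.70197)=-0.18123, 0.02439×(-3.71357)=-0.09057, 0.07927×(-2.53492)=-0.20094.
Sum = -0.94268, so H' = 0.943.

0.943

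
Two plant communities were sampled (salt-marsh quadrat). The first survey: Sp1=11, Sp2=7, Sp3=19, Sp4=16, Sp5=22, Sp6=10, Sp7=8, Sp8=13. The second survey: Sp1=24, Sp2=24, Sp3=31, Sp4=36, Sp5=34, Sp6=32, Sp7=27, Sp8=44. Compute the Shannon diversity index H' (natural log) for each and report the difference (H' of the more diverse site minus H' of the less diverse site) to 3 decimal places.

0.050

The first survey: N=106, proportions 0.10377, 0.06604, 0.17925, 0.15094, 0.20755, 0.09434, 0.07547, 0.12264, giving H' = 2.00955 (working shown to 5 dp, full precision carried).
The second survey: N=252, proportions 0.09524, 0.09524, 0.12302, 0.14286, 0.13492, 0.12698, 0.10714, 0.1746, giving H' = 2.05999.
Difference = |2.00955 − 2.05999| = 0.05044, i.e. 0.050 to 3 decimal places.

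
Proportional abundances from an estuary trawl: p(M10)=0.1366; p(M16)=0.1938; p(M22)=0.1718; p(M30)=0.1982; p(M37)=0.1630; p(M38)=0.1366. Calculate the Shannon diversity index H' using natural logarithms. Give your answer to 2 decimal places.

Each pᵢ ln pᵢ term (working shown to 4 dp, full precision carried): 0.1366×(-1.9907)=-0.2719, 0.1938×(-1.6409)=-0.3180, 0.1718×(-1.7614)=-0.3026, 0.1982×(-1.6185)=-0.3208, 0.163×(-1.8140)=-0.2957, 0.1366×(-1.9907)=-0.2719.
Sum = -1.7809, so H' = 1.78.

1.78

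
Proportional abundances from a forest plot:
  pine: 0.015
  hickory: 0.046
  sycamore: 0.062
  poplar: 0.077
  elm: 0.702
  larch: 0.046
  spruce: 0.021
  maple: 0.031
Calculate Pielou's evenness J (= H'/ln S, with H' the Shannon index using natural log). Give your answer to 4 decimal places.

0.5546

H' = −Σ pᵢ ln pᵢ = −((-0.062996) + (-0.141639) + (-0.172398) + (-0.197424) + (-0.248383) + (-0.141639) + (-0.081128) + (-0.107687)) = 1.153294 (working shown to 6 dp, full precision carried).
With S = 8 species, ln S = 2.079442, so J = 1.153294/2.079442 = 0.554617, i.e. 0.5546 to 4 decimal places.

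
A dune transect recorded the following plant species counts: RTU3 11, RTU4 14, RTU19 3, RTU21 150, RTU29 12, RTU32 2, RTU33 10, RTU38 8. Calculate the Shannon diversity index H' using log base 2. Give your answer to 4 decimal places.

Total N = 11+14+3+150+12+2+10+8 = 210, so the proportions are 0.052381, 0.066667, 0.014286, 0.714286, 0.057143, 0.009524, 0.047619, 0.038095 (working shown to 6 dp, full precision carried).
Each pᵢ log₂ pᵢ term: 0.052381×(-4.254814)=-0.222871, 0.066667×(-3.906891)=-0.260459, 0.014286×(-6.129283)=-0.087561, 0.714286×(-0.485427)=-0.346733, 0.057143×(-4.129283)=-0.235959, 0.009524×(-6.714246)=-0.063945, 0.047619×(-4.392317)=-0.209158, 0.038095×(-4.714246)=-0.179590.
Sum = -1.606278, so H' = 1.6063.

1.6063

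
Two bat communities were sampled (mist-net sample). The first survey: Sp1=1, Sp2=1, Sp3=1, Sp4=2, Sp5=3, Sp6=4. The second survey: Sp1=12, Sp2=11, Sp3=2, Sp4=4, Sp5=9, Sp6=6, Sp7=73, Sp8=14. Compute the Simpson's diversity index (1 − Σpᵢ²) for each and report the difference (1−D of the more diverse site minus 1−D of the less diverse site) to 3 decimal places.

0.123

The first survey: N=12, proportions 0.083333, 0.083333, 0.083333, 0.166667, 0.25, 0.333333, giving 1−D = 0.777778 (working shown to 6 dp, full precision carried).
The second survey: N=131, proportions 0.091603, 0.083969, 0.015267, 0.030534, 0.068702, 0.045802, 0.557252, 0.10687, giving 1−D = 0.654624.
Difference = |0.777778 − 0.654624| = 0.123154, i.e. 0.123 to 3 decimal places.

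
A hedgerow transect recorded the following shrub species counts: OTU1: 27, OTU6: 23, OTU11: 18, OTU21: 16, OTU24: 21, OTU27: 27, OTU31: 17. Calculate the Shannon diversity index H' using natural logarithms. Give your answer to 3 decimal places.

Total N = 27+23+18+16+21+27+17 = 149, so the proportions are 0.18121, 0.15436, 0.12081, 0.10738, 0.14094, 0.18121, 0.11409 (working shown to 5 dp, full precision carried).
Each pᵢ ln pᵢ term: 0.18121×(-1.70811)=-0.30952, 0.15436×(-1.86845)=-0.28842, 0.12081×(-2.11357)=-0.25533, 0.10738×(-2.23136)=-0.23961, 0.14094×(-1.95942)=-0.27616, 0.18121×(-1.70811)=-0.30952, 0.11409×(-2.17073)=-0.24767.
Sum = -1.92623, so H' = 1.926.

1.926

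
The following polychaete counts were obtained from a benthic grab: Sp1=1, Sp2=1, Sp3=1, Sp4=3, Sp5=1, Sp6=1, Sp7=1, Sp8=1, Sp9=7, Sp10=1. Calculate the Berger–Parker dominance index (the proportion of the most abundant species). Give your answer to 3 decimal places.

Total N = 1+1+1+3+1+1+1+1+7+1 = 18, so the proportions are 0.05556, 0.05556, 0.05556, 0.16667, 0.05556, 0.05556, 0.05556, 0.05556, 0.38889, 0.05556 (working shown to 5 dp, full precision carried).
The largest proportion is 0.38889, i.e. d = 0.389 to 3 decimal places.

0.389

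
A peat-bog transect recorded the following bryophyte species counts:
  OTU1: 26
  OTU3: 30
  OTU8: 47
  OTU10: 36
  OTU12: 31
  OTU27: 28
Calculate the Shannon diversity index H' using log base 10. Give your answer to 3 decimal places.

0.769

Total N = 26+30+47+36+31+28 = 198, so the proportions are 0.13131, 0.15152, 0.23737, 0.18182, 0.15657, 0.14141 (working shown to 5 dp, full precision carried).
Each pᵢ log₁₀ pᵢ term: 0.13131×(-0.88169)=-0.11578, 0.15152×(-0.81954)=-0.12417, 0.23737×(-0.62457)=-0.14826, 0.18182×(-0.74036)=-0.13461, 0.15657×(-0.80530)=-0.12608, 0.14141×(-0.84951)=-0.12013.
Sum = -0.76903, so H' = 0.769.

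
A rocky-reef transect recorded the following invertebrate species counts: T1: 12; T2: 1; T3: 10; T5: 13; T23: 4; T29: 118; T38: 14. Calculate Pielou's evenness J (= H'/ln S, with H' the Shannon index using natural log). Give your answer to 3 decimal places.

Total N = 12+1+10+13+4+118+14 = 172, so the proportions are 0.06977, 0.00581, 0.05814, 0.07558, 0.02326, 0.68605, 0.0814 (working shown to 5 dp, full precision carried).
H' = −Σ pᵢ ln pᵢ = −((-0.18576) + (-0.02993) + (-0.16540) + (-0.19519) + (-0.08747) + (-0.25851) + (-0.20418)) = 1.12644.
With S = 7 species, ln S = 1.94591, so J = 1.12644/1.94591 = 0.57887, i.e. 0.579 to 3 decimal places.

0.579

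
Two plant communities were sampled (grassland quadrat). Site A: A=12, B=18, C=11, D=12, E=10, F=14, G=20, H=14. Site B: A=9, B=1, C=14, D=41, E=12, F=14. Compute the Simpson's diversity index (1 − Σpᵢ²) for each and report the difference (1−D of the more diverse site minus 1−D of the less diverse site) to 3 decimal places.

0.146

Site A: N=111, proportions 0.10811, 0.16216, 0.0991, 0.10811, 0.09009, 0.12613, 0.18018, 0.12613, giving 1−D = 0.86811 (working shown to 5 dp, full precision carried).
Site B: N=91, proportions 0.0989, 0.01099, 0.15385, 0.45055, 0.13187, 0.15385, giving 1−D = 0.72238.
Difference = |0.86811 − 0.72238| = 0.14573, i.e. 0.146 to 3 decimal places.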